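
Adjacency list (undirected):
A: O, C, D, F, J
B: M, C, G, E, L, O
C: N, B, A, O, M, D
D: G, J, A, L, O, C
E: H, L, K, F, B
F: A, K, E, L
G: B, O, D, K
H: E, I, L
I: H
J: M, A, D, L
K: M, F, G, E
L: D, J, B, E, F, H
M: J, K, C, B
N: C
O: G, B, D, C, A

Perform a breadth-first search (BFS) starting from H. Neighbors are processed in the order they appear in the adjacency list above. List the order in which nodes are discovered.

H E I L K F B D J M G A C O N

Visit H; enqueue E, I, L → queue [E, I, L]
Visit E; enqueue K, F, B → queue [I, L, K, F, B]
Visit I → queue [L, K, F, B]
Visit L; enqueue D, J → queue [K, F, B, D, J]
Visit K; enqueue M, G → queue [F, B, D, J, M, G]
Visit F; enqueue A → queue [B, D, J, M, G, A]
Visit B; enqueue C, O → queue [D, J, M, G, A, C, O]
Visit D → queue [J, M, G, A, C, O]
Visit J → queue [M, G, A, C, O]
Visit M → queue [G, A, C, O]
Visit G → queue [A, C, O]
Visit A → queue [C, O]
Visit C; enqueue N → queue [O, N]
Visit O → queue [N]
Visit N → queue []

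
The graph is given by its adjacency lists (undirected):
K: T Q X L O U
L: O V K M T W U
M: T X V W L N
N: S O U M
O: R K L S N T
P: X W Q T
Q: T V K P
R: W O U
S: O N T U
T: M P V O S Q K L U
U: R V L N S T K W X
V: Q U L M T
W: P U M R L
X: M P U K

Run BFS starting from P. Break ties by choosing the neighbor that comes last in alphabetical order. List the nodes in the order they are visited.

P → X → W → T → Q → U → M → K → R → L → V → S → O → N

Visit P; enqueue X, W, T, Q → queue [X, W, T, Q]
Visit X; enqueue U, M, K → queue [W, T, Q, U, M, K]
Visit W; enqueue R, L → queue [T, Q, U, M, K, R, L]
Visit T; enqueue V, S, O → queue [Q, U, M, K, R, L, V, S, O]
Visit Q → queue [U, M, K, R, L, V, S, O]
Visit U; enqueue N → queue [M, K, R, L, V, S, O, N]
Visit M → queue [K, R, L, V, S, O, N]
Visit K → queue [R, L, V, S, O, N]
Visit R → queue [L, V, S, O, N]
Visit L → queue [V, S, O, N]
Visit V → queue [S, O, N]
Visit S → queue [O, N]
Visit O → queue [N]
Visit N → queue []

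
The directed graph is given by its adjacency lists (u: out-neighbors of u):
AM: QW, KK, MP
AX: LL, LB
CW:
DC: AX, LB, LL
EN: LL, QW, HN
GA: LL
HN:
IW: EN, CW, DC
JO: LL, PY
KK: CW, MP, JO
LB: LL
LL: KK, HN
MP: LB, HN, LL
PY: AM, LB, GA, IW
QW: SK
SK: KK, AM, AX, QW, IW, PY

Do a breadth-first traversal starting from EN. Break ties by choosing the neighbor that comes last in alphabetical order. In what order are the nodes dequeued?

EN → QW → LL → HN → SK → KK → PY → IW → AX → AM → MP → JO → CW → LB → GA → DC

Visit EN; enqueue QW, LL, HN → queue [QW, LL, HN]
Visit QW; enqueue SK → queue [LL, HN, SK]
Visit LL; enqueue KK → queue [HN, SK, KK]
Visit HN → queue [SK, KK]
Visit SK; enqueue PY, IW, AX, AM → queue [KK, PY, IW, AX, AM]
Visit KK; enqueue MP, JO, CW → queue [PY, IW, AX, AM, MP, JO, CW]
Visit PY; enqueue LB, GA → queue [IW, AX, AM, MP, JO, CW, LB, GA]
Visit IW; enqueue DC → queue [AX, AM, MP, JO, CW, LB, GA, DC]
Visit AX → queue [AM, MP, JO, CW, LB, GA, DC]
Visit AM → queue [MP, JO, CW, LB, GA, DC]
Visit MP → queue [JO, CW, LB, GA, DC]
Visit JO → queue [CW, LB, GA, DC]
Visit CW → queue [LB, GA, DC]
Visit LB → queue [GA, DC]
Visit GA → queue [DC]
Visit DC → queue []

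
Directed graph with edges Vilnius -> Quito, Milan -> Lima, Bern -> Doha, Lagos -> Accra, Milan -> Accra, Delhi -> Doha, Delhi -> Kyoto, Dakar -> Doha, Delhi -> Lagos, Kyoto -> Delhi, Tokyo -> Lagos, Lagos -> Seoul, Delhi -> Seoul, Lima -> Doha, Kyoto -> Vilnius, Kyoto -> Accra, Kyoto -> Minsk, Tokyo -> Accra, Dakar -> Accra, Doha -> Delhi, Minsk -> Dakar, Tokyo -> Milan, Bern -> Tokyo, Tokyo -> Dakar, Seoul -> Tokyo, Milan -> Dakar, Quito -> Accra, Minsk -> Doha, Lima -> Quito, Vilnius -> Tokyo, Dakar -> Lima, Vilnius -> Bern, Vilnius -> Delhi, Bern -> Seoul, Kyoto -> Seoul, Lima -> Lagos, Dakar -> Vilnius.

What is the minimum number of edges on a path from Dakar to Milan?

Level 0: Dakar
Level 1: Accra, Doha, Lima, Vilnius
Level 2: Bern, Delhi, Lagos, Quito, Tokyo
Level 3: Kyoto, Milan, Seoul
Level 4: Minsk
Milan first appears at level 3.

3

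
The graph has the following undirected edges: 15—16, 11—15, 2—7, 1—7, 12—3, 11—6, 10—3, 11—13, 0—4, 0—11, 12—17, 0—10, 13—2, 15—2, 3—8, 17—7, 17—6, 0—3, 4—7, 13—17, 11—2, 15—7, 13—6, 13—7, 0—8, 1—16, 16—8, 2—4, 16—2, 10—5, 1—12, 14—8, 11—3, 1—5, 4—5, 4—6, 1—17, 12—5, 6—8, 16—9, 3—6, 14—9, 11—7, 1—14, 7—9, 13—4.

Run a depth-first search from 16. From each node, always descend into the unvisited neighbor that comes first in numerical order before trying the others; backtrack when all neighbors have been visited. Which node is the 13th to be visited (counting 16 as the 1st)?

11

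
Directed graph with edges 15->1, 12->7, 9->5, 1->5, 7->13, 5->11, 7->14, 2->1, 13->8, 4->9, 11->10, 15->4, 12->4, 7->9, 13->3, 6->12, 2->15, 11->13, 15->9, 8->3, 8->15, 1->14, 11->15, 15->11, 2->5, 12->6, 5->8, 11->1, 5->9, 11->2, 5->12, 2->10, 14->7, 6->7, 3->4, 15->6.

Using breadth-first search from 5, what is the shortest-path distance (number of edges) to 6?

2

Level 0: 5
Level 1: 8, 9, 11, 12
Level 2: 1, 2, 3, 4, 6, 7, 10, 13, 15
Level 3: 14
6 first appears at level 2.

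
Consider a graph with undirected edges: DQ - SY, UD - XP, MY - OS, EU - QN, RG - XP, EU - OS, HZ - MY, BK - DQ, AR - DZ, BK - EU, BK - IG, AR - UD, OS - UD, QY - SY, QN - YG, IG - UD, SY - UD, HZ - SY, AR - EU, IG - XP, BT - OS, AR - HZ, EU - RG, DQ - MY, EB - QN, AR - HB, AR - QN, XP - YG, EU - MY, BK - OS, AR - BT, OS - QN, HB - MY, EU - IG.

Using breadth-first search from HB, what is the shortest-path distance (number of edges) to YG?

Level 0: HB
Level 1: AR, MY
Level 2: BT, DQ, DZ, EU, HZ, OS, QN, UD
Level 3: BK, EB, IG, RG, SY, XP, YG
Level 4: QY
YG first appears at level 3.

3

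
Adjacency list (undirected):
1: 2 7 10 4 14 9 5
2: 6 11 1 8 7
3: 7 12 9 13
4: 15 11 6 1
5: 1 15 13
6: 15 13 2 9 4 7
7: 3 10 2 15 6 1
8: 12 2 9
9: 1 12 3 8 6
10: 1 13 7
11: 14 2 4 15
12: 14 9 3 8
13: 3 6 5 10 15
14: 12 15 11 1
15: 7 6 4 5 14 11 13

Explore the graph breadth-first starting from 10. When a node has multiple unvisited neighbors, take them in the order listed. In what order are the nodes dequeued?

10 -> 1 -> 13 -> 7 -> 2 -> 4 -> 14 -> 9 -> 5 -> 3 -> 6 -> 15 -> 11 -> 8 -> 12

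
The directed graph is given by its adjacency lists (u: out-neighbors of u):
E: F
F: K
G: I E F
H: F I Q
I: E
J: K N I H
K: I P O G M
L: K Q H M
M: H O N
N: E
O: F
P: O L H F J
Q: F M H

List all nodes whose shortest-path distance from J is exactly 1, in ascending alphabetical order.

Level 0: J
Level 1: H, I, K, N
Level 2: E, F, G, M, O, P, Q
Level 3: L

H, I, K, N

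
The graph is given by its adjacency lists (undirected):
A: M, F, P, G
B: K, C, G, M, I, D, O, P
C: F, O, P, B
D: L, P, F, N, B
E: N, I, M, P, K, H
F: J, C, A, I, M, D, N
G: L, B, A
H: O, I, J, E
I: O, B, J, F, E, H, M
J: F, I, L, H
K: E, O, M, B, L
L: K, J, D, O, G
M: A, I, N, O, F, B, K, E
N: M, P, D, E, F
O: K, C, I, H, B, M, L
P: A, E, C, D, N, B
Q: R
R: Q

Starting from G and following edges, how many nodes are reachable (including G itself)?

BFS from G visits: G, L, B, A, K, J, D, O, C, M, I, P, F, E, H, N
Reachable nodes: 16 of 18 total.

16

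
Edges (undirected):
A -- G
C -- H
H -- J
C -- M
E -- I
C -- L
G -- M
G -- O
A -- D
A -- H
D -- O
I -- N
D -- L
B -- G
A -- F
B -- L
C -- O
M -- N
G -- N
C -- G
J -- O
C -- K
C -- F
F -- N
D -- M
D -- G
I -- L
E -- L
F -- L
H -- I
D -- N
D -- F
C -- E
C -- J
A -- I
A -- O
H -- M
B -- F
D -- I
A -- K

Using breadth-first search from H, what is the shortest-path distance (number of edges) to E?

2

Level 0: H
Level 1: A, C, I, J, M
Level 2: D, E, F, G, K, L, N, O
Level 3: B
E first appears at level 2.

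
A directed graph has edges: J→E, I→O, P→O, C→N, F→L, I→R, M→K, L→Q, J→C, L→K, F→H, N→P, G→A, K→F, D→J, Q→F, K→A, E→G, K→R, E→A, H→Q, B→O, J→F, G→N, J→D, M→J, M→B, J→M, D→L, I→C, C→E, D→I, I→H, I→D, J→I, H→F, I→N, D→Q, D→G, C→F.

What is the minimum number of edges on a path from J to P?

Level 0: J
Level 1: C, D, E, F, I, M
Level 2: A, B, G, H, K, L, N, O, Q, R
Level 3: P
P first appears at level 3.

3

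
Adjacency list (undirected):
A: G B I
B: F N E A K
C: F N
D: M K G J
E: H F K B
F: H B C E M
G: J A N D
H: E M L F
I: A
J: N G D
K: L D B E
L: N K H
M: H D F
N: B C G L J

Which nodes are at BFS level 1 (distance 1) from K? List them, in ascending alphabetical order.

B, D, E, L

Level 0: K
Level 1: B, D, E, L
Level 2: A, F, G, H, J, M, N
Level 3: C, I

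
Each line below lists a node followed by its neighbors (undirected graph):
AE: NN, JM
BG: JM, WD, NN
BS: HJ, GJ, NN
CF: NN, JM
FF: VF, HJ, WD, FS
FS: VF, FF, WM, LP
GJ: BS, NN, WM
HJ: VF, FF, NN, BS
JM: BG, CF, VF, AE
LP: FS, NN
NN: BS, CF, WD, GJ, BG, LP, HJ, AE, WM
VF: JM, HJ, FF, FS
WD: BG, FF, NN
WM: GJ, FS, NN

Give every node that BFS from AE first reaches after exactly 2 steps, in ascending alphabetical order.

BG, BS, CF, GJ, HJ, LP, VF, WD, WM

Level 0: AE
Level 1: JM, NN
Level 2: BG, BS, CF, GJ, HJ, LP, VF, WD, WM
Level 3: FF, FS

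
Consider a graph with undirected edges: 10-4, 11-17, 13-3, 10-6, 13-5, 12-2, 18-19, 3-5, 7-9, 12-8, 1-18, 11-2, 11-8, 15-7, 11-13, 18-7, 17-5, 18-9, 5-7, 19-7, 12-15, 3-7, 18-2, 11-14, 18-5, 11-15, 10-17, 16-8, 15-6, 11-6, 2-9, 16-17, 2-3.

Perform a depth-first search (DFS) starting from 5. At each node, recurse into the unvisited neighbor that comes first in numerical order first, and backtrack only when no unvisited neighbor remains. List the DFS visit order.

5 3 2 9 7 15 6 10 4 17 11 8 12 16 13 14 18 1 19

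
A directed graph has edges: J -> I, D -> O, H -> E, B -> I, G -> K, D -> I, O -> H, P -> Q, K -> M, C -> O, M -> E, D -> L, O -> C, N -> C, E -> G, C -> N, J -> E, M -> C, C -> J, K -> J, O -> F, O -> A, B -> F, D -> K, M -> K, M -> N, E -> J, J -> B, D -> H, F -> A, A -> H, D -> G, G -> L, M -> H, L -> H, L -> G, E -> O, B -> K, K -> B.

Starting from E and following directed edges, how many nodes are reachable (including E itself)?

14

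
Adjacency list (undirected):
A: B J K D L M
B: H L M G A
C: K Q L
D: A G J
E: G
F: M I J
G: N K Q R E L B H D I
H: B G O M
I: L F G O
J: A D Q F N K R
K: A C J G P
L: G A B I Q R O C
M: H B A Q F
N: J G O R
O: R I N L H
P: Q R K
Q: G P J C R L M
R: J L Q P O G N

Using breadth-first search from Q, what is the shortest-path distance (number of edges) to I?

Level 0: Q
Level 1: C, G, J, L, M, P, R
Level 2: A, B, D, E, F, H, I, K, N, O
I first appears at level 2.

2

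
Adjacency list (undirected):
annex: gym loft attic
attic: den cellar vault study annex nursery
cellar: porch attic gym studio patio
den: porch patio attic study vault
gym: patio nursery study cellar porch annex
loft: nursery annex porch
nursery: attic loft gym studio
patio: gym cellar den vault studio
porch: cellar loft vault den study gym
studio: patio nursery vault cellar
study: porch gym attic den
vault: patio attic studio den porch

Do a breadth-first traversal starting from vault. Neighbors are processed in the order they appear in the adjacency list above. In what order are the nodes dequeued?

Visit vault; enqueue patio, attic, studio, den, porch → queue [patio, attic, studio, den, porch]
Visit patio; enqueue gym, cellar → queue [attic, studio, den, porch, gym, cellar]
Visit attic; enqueue study, annex, nursery → queue [studio, den, porch, gym, cellar, study, annex, nursery]
Visit studio → queue [den, porch, gym, cellar, study, annex, nursery]
Visit den → queue [porch, gym, cellar, study, annex, nursery]
Visit porch; enqueue loft → queue [gym, cellar, study, annex, nursery, loft]
Visit gym → queue [cellar, study, annex, nursery, loft]
Visit cellar → queue [study, annex, nursery, loft]
Visit study → queue [annex, nursery, loft]
Visit annex → queue [nursery, loft]
Visit nursery → queue [loft]
Visit loft → queue []

vault -> patio -> attic -> studio -> den -> porch -> gym -> cellar -> study -> annex -> nursery -> loft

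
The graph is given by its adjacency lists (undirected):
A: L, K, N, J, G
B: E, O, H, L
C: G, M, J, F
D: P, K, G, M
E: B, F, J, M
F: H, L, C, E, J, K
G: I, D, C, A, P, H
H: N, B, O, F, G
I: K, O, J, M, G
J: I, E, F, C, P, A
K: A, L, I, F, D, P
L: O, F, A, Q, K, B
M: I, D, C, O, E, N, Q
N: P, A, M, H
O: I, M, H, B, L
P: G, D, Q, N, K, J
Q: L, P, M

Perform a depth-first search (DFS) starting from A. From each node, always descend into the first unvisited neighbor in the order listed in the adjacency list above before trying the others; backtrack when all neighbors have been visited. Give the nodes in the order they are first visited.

Visit A
A → L
L → O
O → I
I → K
K → F
F → H
H → N
N → P
P → G
G → D
D → M
M → C
C → J
J → E
E → B
M → Q

A -> L -> O -> I -> K -> F -> H -> N -> P -> G -> D -> M -> C -> J -> E -> B -> Q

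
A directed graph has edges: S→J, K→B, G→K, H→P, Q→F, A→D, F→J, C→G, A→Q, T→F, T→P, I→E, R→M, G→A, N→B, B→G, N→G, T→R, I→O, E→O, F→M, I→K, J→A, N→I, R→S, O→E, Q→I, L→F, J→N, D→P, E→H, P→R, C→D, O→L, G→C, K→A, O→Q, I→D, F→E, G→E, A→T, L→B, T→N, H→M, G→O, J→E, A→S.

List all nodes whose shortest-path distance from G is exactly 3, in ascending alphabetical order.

Level 0: G
Level 1: A, C, E, K, O
Level 2: B, D, H, L, Q, S, T
Level 3: F, I, J, M, N, P, R

F, I, J, M, N, P, R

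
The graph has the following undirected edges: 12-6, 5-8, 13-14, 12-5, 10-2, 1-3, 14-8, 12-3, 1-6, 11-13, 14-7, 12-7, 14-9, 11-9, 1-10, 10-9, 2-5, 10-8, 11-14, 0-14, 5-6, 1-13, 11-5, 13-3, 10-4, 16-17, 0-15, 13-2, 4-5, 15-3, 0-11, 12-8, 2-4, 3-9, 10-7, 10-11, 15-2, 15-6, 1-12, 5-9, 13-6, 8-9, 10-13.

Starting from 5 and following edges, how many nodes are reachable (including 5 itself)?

BFS from 5 visits: 5, 2, 4, 6, 8, 9, 11, 12, 10, 13, 15, 1, 14, 3, 0, 7
Reachable nodes: 16 of 18 total.

16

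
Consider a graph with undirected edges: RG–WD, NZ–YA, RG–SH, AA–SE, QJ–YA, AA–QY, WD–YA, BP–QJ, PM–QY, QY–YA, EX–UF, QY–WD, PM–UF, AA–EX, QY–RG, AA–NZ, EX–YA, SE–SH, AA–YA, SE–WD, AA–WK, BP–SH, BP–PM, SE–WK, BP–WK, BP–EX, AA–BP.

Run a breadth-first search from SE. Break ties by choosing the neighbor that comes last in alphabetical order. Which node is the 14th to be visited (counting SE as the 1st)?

UF

Visit SE; enqueue WK, WD, SH, AA → queue [WK, WD, SH, AA]
Visit WK; enqueue BP → queue [WD, SH, AA, BP]
Visit WD; enqueue YA, RG, QY → queue [SH, AA, BP, YA, RG, QY]
Visit SH → queue [AA, BP, YA, RG, QY]
Visit AA; enqueue NZ, EX → queue [BP, YA, RG, QY, NZ, EX]
Visit BP; enqueue QJ, PM → queue [YA, RG, QY, NZ, EX, QJ, PM]
Visit YA → queue [RG, QY, NZ, EX, QJ, PM]
Visit RG → queue [QY, NZ, EX, QJ, PM]
Visit QY → queue [NZ, EX, QJ, PM]
Visit NZ → queue [EX, QJ, PM]
Visit EX; enqueue UF → queue [QJ, PM, UF]
Visit QJ → queue [PM, UF]
Visit PM → queue [UF]
Visit UF → queue []

Visit order: SE, WK, WD, SH, AA, BP, YA, RG, QY, NZ, EX, QJ, PM, UF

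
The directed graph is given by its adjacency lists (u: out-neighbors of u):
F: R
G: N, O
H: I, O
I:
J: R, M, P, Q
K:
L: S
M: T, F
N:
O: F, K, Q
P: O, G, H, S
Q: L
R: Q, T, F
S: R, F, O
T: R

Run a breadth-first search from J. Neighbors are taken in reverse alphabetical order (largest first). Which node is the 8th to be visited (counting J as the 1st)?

L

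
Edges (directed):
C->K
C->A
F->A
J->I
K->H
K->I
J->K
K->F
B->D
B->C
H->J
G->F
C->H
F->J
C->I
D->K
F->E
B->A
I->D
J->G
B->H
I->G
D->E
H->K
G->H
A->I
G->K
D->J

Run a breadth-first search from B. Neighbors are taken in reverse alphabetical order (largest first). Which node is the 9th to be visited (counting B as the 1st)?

I

Visit B; enqueue H, D, C, A → queue [H, D, C, A]
Visit H; enqueue K, J → queue [D, C, A, K, J]
Visit D; enqueue E → queue [C, A, K, J, E]
Visit C; enqueue I → queue [A, K, J, E, I]
Visit A → queue [K, J, E, I]
Visit K; enqueue F → queue [J, E, I, F]
Visit J; enqueue G → queue [E, I, F, G]
Visit E → queue [I, F, G]
Visit I → queue [F, G]
Visit F → queue [G]
Visit G → queue []

Visit order: B, H, D, C, A, K, J, E, I, F, G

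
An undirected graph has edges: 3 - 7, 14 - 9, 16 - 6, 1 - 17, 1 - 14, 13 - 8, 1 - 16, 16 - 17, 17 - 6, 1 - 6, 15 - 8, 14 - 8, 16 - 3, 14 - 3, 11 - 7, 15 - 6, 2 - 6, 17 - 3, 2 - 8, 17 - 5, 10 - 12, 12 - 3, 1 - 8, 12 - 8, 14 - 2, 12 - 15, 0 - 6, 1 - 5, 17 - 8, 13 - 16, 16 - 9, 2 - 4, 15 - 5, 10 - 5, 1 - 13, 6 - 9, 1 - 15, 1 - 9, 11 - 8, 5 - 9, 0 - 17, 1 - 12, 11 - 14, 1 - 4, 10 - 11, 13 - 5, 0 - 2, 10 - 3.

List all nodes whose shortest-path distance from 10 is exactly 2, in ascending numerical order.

Level 0: 10
Level 1: 3, 5, 11, 12
Level 2: 1, 7, 8, 9, 13, 14, 15, 16, 17
Level 3: 0, 2, 4, 6

1, 7, 8, 9, 13, 14, 15, 16, 17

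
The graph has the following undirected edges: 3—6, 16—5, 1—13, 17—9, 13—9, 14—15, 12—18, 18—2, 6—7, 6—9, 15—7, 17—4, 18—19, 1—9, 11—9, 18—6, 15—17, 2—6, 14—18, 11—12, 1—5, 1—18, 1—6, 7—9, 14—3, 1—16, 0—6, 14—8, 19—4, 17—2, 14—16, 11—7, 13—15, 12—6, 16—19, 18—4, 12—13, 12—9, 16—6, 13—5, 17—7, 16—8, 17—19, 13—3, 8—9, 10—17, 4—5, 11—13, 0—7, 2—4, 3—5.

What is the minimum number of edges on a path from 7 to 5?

Level 0: 7
Level 1: 0, 6, 9, 11, 15, 17
Level 2: 1, 2, 3, 4, 8, 10, 12, 13, 14, 16, 18, 19
Level 3: 5
5 first appears at level 3.

3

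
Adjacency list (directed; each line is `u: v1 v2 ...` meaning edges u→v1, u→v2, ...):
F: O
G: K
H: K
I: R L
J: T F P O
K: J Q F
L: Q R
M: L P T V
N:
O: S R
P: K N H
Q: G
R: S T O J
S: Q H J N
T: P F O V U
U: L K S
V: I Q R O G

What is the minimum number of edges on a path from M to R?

2

Level 0: M
Level 1: L, P, T, V
Level 2: F, G, H, I, K, N, O, Q, R, U
Level 3: J, S
R first appears at level 2.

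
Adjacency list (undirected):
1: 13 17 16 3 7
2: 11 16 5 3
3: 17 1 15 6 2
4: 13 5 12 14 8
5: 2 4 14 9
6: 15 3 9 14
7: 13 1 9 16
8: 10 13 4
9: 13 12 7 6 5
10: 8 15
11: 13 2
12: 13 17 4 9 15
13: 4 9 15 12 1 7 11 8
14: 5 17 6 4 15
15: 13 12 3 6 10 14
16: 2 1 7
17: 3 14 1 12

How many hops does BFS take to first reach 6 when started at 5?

Level 0: 5
Level 1: 2, 4, 9, 14
Level 2: 3, 6, 7, 8, 11, 12, 13, 15, 16, 17
Level 3: 1, 10
6 first appears at level 2.

2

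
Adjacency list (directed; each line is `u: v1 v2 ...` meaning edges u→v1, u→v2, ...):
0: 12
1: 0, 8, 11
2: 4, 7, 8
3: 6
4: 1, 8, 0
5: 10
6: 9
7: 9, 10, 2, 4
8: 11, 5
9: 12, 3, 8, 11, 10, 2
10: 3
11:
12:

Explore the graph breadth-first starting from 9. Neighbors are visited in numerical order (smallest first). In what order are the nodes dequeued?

9 → 2 → 3 → 8 → 10 → 11 → 12 → 4 → 7 → 6 → 5 → 0 → 1

Visit 9; enqueue 2, 3, 8, 10, 11, 12 → queue [2, 3, 8, 10, 11, 12]
Visit 2; enqueue 4, 7 → queue [3, 8, 10, 11, 12, 4, 7]
Visit 3; enqueue 6 → queue [8, 10, 11, 12, 4, 7, 6]
Visit 8; enqueue 5 → queue [10, 11, 12, 4, 7, 6, 5]
Visit 10 → queue [11, 12, 4, 7, 6, 5]
Visit 11 → queue [12, 4, 7, 6, 5]
Visit 12 → queue [4, 7, 6, 5]
Visit 4; enqueue 0, 1 → queue [7, 6, 5, 0, 1]
Visit 7 → queue [6, 5, 0, 1]
Visit 6 → queue [5, 0, 1]
Visit 5 → queue [0, 1]
Visit 0 → queue [1]
Visit 1 → queue []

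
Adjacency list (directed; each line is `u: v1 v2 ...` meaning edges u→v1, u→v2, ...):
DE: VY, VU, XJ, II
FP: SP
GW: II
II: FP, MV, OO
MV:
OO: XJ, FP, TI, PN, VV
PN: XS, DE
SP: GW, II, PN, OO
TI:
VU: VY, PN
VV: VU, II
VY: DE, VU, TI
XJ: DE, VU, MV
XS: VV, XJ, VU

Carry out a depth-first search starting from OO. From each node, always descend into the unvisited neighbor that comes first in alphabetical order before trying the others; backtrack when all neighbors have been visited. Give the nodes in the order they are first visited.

OO FP SP GW II MV PN DE VU VY TI XJ XS VV

Visit OO
OO → FP
FP → SP
SP → GW
GW → II
II → MV
SP → PN
PN → DE
DE → VU
VU → VY
VY → TI
DE → XJ
PN → XS
XS → VV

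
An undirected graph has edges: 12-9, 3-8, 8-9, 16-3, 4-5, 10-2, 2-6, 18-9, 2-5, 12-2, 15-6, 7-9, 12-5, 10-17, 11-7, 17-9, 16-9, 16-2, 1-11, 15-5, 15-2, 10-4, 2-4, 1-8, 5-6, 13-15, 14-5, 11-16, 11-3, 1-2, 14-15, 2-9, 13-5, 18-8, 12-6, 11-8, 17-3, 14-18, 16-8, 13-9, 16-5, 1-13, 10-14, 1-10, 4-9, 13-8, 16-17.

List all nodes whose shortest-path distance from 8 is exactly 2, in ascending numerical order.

2, 4, 5, 7, 10, 12, 14, 15, 17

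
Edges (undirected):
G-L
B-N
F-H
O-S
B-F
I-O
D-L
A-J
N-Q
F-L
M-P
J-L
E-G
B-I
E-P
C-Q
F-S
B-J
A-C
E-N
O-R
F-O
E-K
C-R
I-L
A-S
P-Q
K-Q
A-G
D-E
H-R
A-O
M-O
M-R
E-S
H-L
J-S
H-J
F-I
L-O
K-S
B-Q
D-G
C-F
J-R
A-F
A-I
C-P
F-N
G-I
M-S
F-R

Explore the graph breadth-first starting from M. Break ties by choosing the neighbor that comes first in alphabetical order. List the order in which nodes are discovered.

M -> O -> P -> R -> S -> A -> F -> I -> L -> C -> E -> Q -> H -> J -> K -> G -> B -> N -> D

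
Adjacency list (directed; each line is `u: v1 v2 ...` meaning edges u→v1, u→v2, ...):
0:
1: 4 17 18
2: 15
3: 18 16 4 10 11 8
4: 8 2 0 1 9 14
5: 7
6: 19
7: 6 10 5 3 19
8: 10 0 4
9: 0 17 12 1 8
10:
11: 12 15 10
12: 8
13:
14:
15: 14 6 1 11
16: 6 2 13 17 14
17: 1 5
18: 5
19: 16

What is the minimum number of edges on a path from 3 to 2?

2

Level 0: 3
Level 1: 4, 8, 10, 11, 16, 18
Level 2: 0, 1, 2, 5, 6, 9, 12, 13, 14, 15, 17
Level 3: 7, 19
2 first appears at level 2.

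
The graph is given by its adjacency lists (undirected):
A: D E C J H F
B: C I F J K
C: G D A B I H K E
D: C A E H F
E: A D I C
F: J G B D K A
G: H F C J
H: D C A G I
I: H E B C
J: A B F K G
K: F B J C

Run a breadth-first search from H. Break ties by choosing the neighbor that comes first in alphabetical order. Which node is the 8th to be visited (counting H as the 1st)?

F

Visit H; enqueue A, C, D, G, I → queue [A, C, D, G, I]
Visit A; enqueue E, F, J → queue [C, D, G, I, E, F, J]
Visit C; enqueue B, K → queue [D, G, I, E, F, J, B, K]
Visit D → queue [G, I, E, F, J, B, K]
Visit G → queue [I, E, F, J, B, K]
Visit I → queue [E, F, J, B, K]
Visit E → queue [F, J, B, K]
Visit F → queue [J, B, K]
Visit J → queue [B, K]
Visit B → queue [K]
Visit K → queue []

Visit order: H, A, C, D, G, I, E, F, J, B, K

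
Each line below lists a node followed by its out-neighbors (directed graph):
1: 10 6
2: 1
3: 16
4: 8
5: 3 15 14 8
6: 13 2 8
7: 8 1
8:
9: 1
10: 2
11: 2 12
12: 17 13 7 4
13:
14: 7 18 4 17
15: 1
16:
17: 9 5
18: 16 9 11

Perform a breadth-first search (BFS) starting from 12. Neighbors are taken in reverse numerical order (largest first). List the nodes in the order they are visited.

12 → 17 → 13 → 7 → 4 → 9 → 5 → 8 → 1 → 15 → 14 → 3 → 10 → 6 → 18 → 16 → 2 → 11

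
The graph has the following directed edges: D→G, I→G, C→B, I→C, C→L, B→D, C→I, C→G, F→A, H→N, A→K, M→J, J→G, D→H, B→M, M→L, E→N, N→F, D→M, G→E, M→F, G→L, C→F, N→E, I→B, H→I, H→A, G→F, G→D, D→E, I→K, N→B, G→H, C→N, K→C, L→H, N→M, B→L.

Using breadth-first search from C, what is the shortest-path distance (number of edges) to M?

Level 0: C
Level 1: B, F, G, I, L, N
Level 2: A, D, E, H, K, M
Level 3: J
M first appears at level 2.

2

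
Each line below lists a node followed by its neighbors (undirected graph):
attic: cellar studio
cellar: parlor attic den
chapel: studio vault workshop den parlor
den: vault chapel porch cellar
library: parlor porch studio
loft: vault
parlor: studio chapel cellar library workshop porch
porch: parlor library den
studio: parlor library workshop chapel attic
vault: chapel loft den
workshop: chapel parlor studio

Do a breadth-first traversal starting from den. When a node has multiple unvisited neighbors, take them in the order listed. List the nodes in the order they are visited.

den, vault, chapel, porch, cellar, loft, studio, workshop, parlor, library, attic

Visit den; enqueue vault, chapel, porch, cellar → queue [vault, chapel, porch, cellar]
Visit vault; enqueue loft → queue [chapel, porch, cellar, loft]
Visit chapel; enqueue studio, workshop, parlor → queue [porch, cellar, loft, studio, workshop, parlor]
Visit porch; enqueue library → queue [cellar, loft, studio, workshop, parlor, library]
Visit cellar; enqueue attic → queue [loft, studio, workshop, parlor, library, attic]
Visit loft → queue [studio, workshop, parlor, library, attic]
Visit studio → queue [workshop, parlor, library, attic]
Visit workshop → queue [parlor, library, attic]
Visit parlor → queue [library, attic]
Visit library → queue [attic]
Visit attic → queue []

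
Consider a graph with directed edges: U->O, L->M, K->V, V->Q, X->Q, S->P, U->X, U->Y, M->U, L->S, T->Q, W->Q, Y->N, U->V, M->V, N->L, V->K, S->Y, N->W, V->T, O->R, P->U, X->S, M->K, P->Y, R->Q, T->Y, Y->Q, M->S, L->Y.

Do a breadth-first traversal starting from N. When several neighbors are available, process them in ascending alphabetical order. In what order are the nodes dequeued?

Visit N; enqueue L, W → queue [L, W]
Visit L; enqueue M, S, Y → queue [W, M, S, Y]
Visit W; enqueue Q → queue [M, S, Y, Q]
Visit M; enqueue K, U, V → queue [S, Y, Q, K, U, V]
Visit S; enqueue P → queue [Y, Q, K, U, V, P]
Visit Y → queue [Q, K, U, V, P]
Visit Q → queue [K, U, V, P]
Visit K → queue [U, V, P]
Visit U; enqueue O, X → queue [V, P, O, X]
Visit V; enqueue T → queue [P, O, X, T]
Visit P → queue [O, X, T]
Visit O; enqueue R → queue [X, T, R]
Visit X → queue [T, R]
Visit T → queue [R]
Visit R → queue []

N -> L -> W -> M -> S -> Y -> Q -> K -> U -> V -> P -> O -> X -> T -> R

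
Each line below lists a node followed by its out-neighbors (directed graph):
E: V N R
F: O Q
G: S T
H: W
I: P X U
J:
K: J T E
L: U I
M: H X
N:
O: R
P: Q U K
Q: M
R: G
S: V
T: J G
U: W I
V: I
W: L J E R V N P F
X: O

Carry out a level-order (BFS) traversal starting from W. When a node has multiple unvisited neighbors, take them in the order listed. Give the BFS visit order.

W L J E R V N P F U I G Q K O X S T M H

Visit W; enqueue L, J, E, R, V, N, P, F → queue [L, J, E, R, V, N, P, F]
Visit L; enqueue U, I → queue [J, E, R, V, N, P, F, U, I]
Visit J → queue [E, R, V, N, P, F, U, I]
Visit E → queue [R, V, N, P, F, U, I]
Visit R; enqueue G → queue [V, N, P, F, U, I, G]
Visit V → queue [N, P, F, U, I, G]
Visit N → queue [P, F, U, I, G]
Visit P; enqueue Q, K → queue [F, U, I, G, Q, K]
Visit F; enqueue O → queue [U, I, G, Q, K, O]
Visit U → queue [I, G, Q, K, O]
Visit I; enqueue X → queue [G, Q, K, O, X]
Visit G; enqueue S, T → queue [Q, K, O, X, S, T]
Visit Q; enqueue M → queue [K, O, X, S, T, M]
Visit K → queue [O, X, S, T, M]
Visit O → queue [X, S, T, M]
Visit X → queue [S, T, M]
Visit S → queue [T, M]
Visit T → queue [M]
Visit M; enqueue H → queue [H]
Visit H → queue []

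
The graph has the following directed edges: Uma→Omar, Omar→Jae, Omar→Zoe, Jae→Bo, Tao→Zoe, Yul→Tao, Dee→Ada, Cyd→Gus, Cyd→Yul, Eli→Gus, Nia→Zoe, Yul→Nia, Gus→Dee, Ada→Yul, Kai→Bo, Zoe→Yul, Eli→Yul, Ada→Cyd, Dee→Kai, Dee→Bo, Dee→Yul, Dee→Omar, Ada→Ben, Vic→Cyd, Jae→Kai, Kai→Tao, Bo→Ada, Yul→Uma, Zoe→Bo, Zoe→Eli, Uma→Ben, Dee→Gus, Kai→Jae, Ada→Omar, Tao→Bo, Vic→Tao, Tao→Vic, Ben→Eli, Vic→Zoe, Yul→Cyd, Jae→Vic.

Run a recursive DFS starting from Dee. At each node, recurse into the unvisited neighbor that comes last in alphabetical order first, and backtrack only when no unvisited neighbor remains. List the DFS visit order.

Visit Dee
Dee → Yul
Yul → Uma
Uma → Omar
Omar → Zoe
Zoe → Eli
Eli → Gus
Zoe → Bo
Bo → Ada
Ada → Cyd
Ada → Ben
Omar → Jae
Jae → Vic
Vic → Tao
Jae → Kai
Yul → Nia

Dee → Yul → Uma → Omar → Zoe → Eli → Gus → Bo → Ada → Cyd → Ben → Jae → Vic → Tao → Kai → Nia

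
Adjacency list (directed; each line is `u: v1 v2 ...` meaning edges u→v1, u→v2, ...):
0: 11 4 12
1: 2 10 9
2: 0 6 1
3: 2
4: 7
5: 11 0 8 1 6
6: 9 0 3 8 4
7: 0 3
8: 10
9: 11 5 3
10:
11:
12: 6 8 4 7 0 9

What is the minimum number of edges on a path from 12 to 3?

2

Level 0: 12
Level 1: 0, 4, 6, 7, 8, 9
Level 2: 3, 5, 10, 11
Level 3: 1, 2
3 first appears at level 2.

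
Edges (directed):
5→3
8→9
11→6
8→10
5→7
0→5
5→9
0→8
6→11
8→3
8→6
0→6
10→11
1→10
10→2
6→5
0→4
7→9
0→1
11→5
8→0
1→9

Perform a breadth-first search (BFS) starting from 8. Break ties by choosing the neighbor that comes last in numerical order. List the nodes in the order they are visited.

Visit 8; enqueue 10, 9, 6, 3, 0 → queue [10, 9, 6, 3, 0]
Visit 10; enqueue 11, 2 → queue [9, 6, 3, 0, 11, 2]
Visit 9 → queue [6, 3, 0, 11, 2]
Visit 6; enqueue 5 → queue [3, 0, 11, 2, 5]
Visit 3 → queue [0, 11, 2, 5]
Visit 0; enqueue 4, 1 → queue [11, 2, 5, 4, 1]
Visit 11 → queue [2, 5, 4, 1]
Visit 2 → queue [5, 4, 1]
Visit 5; enqueue 7 → queue [4, 1, 7]
Visit 4 → queue [1, 7]
Visit 1 → queue [7]
Visit 7 → queue []

8 10 9 6 3 0 11 2 5 4 1 7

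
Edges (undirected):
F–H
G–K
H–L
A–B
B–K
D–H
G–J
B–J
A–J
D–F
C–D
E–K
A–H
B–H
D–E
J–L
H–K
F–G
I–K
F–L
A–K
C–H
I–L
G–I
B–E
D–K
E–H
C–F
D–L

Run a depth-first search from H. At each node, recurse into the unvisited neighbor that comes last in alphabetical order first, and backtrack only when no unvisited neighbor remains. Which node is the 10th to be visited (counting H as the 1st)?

C

Visit H
H → L
L → J
J → G
G → K
K → I
K → E
E → D
D → F
F → C
E → B
B → A

Visit order: H, L, J, G, K, I, E, D, F, C, B, A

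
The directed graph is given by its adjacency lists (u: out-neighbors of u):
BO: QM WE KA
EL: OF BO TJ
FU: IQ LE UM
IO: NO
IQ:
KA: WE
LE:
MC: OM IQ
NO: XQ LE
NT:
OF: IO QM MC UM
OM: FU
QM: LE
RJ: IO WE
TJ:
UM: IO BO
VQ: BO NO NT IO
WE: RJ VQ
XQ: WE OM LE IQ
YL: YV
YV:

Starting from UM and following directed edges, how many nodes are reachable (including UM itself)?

15

BFS from UM visits: UM, IO, BO, NO, QM, WE, KA, XQ, LE, RJ, VQ, OM, IQ, NT, FU
Reachable nodes: 15 of 21 total.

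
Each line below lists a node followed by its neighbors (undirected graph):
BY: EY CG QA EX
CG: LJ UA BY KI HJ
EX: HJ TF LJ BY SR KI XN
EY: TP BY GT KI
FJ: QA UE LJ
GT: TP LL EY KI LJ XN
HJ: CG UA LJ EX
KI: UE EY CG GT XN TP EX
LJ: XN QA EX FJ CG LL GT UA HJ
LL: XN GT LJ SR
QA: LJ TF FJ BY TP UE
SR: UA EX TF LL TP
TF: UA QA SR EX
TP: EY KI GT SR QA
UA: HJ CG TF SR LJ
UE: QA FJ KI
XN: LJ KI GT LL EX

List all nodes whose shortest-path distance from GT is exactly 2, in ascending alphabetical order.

BY, CG, EX, FJ, HJ, QA, SR, UA, UE

Level 0: GT
Level 1: EY, KI, LJ, LL, TP, XN
Level 2: BY, CG, EX, FJ, HJ, QA, SR, UA, UE
Level 3: TF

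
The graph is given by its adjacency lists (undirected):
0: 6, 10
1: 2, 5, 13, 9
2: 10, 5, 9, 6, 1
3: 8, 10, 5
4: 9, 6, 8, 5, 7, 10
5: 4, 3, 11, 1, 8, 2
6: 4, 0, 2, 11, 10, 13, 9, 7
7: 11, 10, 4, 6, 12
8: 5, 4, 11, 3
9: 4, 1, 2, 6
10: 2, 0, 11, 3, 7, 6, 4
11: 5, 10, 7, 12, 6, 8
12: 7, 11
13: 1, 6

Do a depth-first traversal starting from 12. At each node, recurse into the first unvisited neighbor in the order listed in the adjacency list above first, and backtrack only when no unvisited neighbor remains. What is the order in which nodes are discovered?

Visit 12
12 → 7
7 → 11
11 → 5
5 → 4
4 → 9
9 → 1
1 → 2
2 → 10
10 → 0
0 → 6
6 → 13
10 → 3
3 → 8

12, 7, 11, 5, 4, 9, 1, 2, 10, 0, 6, 13, 3, 8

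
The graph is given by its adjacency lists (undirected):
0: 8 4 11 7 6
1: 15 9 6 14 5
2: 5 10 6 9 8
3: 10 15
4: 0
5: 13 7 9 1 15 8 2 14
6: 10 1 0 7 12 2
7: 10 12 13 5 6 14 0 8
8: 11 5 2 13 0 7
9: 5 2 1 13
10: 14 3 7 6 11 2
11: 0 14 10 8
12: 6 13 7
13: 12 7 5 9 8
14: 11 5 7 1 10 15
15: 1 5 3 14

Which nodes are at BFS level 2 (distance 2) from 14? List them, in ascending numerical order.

0, 2, 3, 6, 8, 9, 12, 13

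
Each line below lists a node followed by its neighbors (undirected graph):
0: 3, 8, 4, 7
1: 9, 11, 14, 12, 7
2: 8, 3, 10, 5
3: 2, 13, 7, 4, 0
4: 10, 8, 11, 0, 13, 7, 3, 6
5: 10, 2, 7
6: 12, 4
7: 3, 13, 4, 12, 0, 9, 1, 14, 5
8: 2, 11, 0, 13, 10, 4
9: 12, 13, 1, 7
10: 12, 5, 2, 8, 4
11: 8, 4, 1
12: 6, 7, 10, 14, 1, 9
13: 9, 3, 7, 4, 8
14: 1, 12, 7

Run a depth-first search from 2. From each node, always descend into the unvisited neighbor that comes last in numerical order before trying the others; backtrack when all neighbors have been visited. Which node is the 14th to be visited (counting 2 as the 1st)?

0

Visit 2
2 → 10
10 → 12
12 → 14
14 → 7
7 → 13
13 → 9
9 → 1
1 → 11
11 → 8
8 → 4
4 → 6
4 → 3
3 → 0
7 → 5

Visit order: 2, 10, 12, 14, 7, 13, 9, 1, 11, 8, 4, 6, 3, 0, 5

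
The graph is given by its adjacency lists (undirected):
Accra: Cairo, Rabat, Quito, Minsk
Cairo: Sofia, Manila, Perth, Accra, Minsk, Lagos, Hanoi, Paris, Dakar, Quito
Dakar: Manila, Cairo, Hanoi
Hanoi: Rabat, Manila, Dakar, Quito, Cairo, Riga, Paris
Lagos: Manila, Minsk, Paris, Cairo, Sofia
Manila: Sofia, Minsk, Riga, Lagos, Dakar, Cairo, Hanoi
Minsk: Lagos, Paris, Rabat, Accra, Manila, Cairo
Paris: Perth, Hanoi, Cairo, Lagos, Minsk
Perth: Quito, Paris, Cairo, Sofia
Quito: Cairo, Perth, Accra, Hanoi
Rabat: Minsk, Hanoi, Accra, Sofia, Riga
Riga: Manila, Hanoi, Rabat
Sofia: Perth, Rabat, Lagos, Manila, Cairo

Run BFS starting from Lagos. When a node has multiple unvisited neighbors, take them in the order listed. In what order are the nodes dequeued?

Visit Lagos; enqueue Manila, Minsk, Paris, Cairo, Sofia → queue [Manila, Minsk, Paris, Cairo, Sofia]
Visit Manila; enqueue Riga, Dakar, Hanoi → queue [Minsk, Paris, Cairo, Sofia, Riga, Dakar, Hanoi]
Visit Minsk; enqueue Rabat, Accra → queue [Paris, Cairo, Sofia, Riga, Dakar, Hanoi, Rabat, Accra]
Visit Paris; enqueue Perth → queue [Cairo, Sofia, Riga, Dakar, Hanoi, Rabat, Accra, Perth]
Visit Cairo; enqueue Quito → queue [Sofia, Riga, Dakar, Hanoi, Rabat, Accra, Perth, Quito]
Visit Sofia → queue [Riga, Dakar, Hanoi, Rabat, Accra, Perth, Quito]
Visit Riga → queue [Dakar, Hanoi, Rabat, Accra, Perth, Quito]
Visit Dakar → queue [Hanoi, Rabat, Accra, Perth, Quito]
Visit Hanoi → queue [Rabat, Accra, Perth, Quito]
Visit Rabat → queue [Accra, Perth, Quito]
Visit Accra → queue [Perth, Quito]
Visit Perth → queue [Quito]
Visit Quito → queue []

Lagos, Manila, Minsk, Paris, Cairo, Sofia, Riga, Dakar, Hanoi, Rabat, Accra, Perth, Quito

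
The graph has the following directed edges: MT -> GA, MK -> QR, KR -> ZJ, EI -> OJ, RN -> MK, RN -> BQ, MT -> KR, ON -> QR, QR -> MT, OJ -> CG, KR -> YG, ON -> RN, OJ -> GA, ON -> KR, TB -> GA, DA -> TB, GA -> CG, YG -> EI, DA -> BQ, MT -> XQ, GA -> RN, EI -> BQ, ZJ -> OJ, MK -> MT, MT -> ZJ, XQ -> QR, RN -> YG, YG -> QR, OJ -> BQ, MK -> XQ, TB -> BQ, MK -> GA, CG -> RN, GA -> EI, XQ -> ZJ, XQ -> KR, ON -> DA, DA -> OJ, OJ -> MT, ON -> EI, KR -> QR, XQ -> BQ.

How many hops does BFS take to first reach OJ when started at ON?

Level 0: ON
Level 1: DA, EI, KR, QR, RN
Level 2: BQ, MK, MT, OJ, TB, YG, ZJ
Level 3: CG, GA, XQ
OJ first appears at level 2.

2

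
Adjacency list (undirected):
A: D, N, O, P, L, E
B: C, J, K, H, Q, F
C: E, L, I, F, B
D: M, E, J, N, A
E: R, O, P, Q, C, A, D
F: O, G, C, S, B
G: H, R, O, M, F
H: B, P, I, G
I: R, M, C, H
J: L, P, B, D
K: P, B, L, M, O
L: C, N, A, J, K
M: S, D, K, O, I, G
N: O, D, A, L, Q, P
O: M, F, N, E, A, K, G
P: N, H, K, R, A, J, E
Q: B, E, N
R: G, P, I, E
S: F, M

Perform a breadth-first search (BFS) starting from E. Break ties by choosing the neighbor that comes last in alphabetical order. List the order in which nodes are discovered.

Visit E; enqueue R, Q, P, O, D, C, A → queue [R, Q, P, O, D, C, A]
Visit R; enqueue I, G → queue [Q, P, O, D, C, A, I, G]
Visit Q; enqueue N, B → queue [P, O, D, C, A, I, G, N, B]
Visit P; enqueue K, J, H → queue [O, D, C, A, I, G, N, B, K, J, H]
Visit O; enqueue M, F → queue [D, C, A, I, G, N, B, K, J, H, M, F]
Visit D → queue [C, A, I, G, N, B, K, J, H, M, F]
Visit C; enqueue L → queue [A, I, G, N, B, K, J, H, M, F, L]
Visit A → queue [I, G, N, B, K, J, H, M, F, L]
Visit I → queue [G, N, B, K, J, H, M, F, L]
Visit G → queue [N, B, K, J, H, M, F, L]
Visit N → queue [B, K, J, H, M, F, L]
Visit B → queue [K, J, H, M, F, L]
Visit K → queue [J, H, M, F, L]
Visit J → queue [H, M, F, L]
Visit H → queue [M, F, L]
Visit M; enqueue S → queue [F, L, S]
Visit F → queue [L, S]
Visit L → queue [S]
Visit S → queue []

E R Q P O D C A I G N B K J H M F L S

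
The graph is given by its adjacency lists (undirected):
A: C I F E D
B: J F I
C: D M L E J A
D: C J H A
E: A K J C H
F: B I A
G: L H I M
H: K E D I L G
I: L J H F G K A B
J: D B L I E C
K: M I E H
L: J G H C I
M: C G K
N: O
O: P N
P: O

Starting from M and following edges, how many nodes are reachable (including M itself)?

BFS from M visits: M, C, G, K, A, D, E, J, L, H, I, F, B
Reachable nodes: 13 of 16 total.

13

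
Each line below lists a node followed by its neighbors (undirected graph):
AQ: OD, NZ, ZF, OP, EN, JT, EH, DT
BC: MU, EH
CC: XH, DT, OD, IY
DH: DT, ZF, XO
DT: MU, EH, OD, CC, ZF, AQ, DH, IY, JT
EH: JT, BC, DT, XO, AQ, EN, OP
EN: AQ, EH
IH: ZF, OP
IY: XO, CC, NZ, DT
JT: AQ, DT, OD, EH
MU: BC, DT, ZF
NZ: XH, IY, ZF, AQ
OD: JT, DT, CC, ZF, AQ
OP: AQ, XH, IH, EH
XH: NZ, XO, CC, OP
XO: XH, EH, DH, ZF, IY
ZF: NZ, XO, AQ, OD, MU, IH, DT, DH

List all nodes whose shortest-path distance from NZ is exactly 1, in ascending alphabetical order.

AQ, IY, XH, ZF

Level 0: NZ
Level 1: AQ, IY, XH, ZF
Level 2: CC, DH, DT, EH, EN, IH, JT, MU, OD, OP, XO
Level 3: BC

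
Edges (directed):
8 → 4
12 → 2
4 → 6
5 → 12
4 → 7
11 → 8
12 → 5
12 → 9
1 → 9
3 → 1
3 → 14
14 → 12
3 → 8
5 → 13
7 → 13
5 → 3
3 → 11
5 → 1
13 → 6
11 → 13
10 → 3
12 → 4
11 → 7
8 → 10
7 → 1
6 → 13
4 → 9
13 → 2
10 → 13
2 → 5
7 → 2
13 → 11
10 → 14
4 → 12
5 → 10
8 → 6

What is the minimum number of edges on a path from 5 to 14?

Level 0: 5
Level 1: 1, 3, 10, 12, 13
Level 2: 2, 4, 6, 8, 9, 11, 14
Level 3: 7
14 first appears at level 2.

2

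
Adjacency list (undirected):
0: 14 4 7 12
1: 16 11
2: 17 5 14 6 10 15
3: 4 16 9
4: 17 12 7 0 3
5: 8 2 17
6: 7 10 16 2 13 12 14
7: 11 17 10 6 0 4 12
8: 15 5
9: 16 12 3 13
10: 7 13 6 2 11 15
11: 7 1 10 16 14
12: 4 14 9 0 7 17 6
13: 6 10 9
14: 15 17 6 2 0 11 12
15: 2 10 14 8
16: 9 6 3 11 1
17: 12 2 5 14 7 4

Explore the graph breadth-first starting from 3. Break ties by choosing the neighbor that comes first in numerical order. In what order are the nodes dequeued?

Visit 3; enqueue 4, 9, 16 → queue [4, 9, 16]
Visit 4; enqueue 0, 7, 12, 17 → queue [9, 16, 0, 7, 12, 17]
Visit 9; enqueue 13 → queue [16, 0, 7, 12, 17, 13]
Visit 16; enqueue 1, 6, 11 → queue [0, 7, 12, 17, 13, 1, 6, 11]
Visit 0; enqueue 14 → queue [7, 12, 17, 13, 1, 6, 11, 14]
Visit 7; enqueue 10 → queue [12, 17, 13, 1, 6, 11, 14, 10]
Visit 12 → queue [17, 13, 1, 6, 11, 14, 10]
Visit 17; enqueue 2, 5 → queue [13, 1, 6, 11, 14, 10, 2, 5]
Visit 13 → queue [1, 6, 11, 14, 10, 2, 5]
Visit 1 → queue [6, 11, 14, 10, 2, 5]
Visit 6 → queue [11, 14, 10, 2, 5]
Visit 11 → queue [14, 10, 2, 5]
Visit 14; enqueue 15 → queue [10, 2, 5, 15]
Visit 10 → queue [2, 5, 15]
Visit 2 → queue [5, 15]
Visit 5; enqueue 8 → queue [15, 8]
Visit 15 → queue [8]
Visit 8 → queue []

3 -> 4 -> 9 -> 16 -> 0 -> 7 -> 12 -> 17 -> 13 -> 1 -> 6 -> 11 -> 14 -> 10 -> 2 -> 5 -> 15 -> 8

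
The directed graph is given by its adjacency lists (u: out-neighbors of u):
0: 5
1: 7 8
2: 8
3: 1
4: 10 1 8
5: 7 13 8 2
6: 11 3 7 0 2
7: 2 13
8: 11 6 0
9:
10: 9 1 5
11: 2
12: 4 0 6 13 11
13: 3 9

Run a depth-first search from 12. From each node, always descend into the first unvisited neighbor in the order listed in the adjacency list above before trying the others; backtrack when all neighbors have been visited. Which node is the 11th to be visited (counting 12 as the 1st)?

Visit 12
12 → 4
4 → 10
10 → 9
10 → 1
1 → 7
7 → 2
2 → 8
8 → 11
8 → 6
6 → 3
6 → 0
0 → 5
5 → 13

Visit order: 12, 4, 10, 9, 1, 7, 2, 8, 11, 6, 3, 0, 5, 13

3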